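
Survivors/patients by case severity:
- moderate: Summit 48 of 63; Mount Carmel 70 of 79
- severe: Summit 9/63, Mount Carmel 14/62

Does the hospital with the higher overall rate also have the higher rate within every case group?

Moderate: Summit 48/63 = 76.2%, Mount Carmel 70/79 = 88.6% → Mount Carmel
Severe: Summit 9/63 = 14.3%, Mount Carmel 14/62 = 22.6% → Mount Carmel
Overall: Summit 57/126 = 45.2%, Mount Carmel 84/141 = 59.6% → Mount Carmel
Mount Carmel wins overall and in every case group — no reversal.

Yes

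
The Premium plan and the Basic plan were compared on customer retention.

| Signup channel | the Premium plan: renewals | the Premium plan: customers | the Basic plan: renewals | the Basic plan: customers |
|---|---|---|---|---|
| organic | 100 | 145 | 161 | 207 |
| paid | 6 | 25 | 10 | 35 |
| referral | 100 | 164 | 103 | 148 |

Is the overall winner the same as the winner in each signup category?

Organic: the Premium plan 100/145 = 69.0%, the Basic plan 161/207 = 77.8% → the Basic plan
Paid: the Premium plan 6/25 = 24.0%, the Basic plan 10/35 = 28.6% → the Basic plan
Referral: the Premium plan 100/164 = 61.0%, the Basic plan 103/148 = 69.6% → the Basic plan
Overall: the Premium plan 206/334 = 61.7%, the Basic plan 274/390 = 70.3% → the Basic plan
The Basic plan wins overall and in every signup group — no reversal.

Yes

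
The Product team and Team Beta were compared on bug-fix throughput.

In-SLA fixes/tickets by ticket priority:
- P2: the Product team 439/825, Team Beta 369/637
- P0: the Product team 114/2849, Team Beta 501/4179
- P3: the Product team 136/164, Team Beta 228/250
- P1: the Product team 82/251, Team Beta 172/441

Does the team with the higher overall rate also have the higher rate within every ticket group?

Yes

P2: the Product team 439/825 = 53.2%, Team Beta 369/637 = 57.9% → Team Beta
P0: the Product team 114/2849 = 4.0%, Team Beta 501/4179 = 12.0% → Team Beta
P3: the Product team 136/164 = 82.9%, Team Beta 228/250 = 91.2% → Team Beta
P1: the Product team 82/251 = 32.7%, Team Beta 172/441 = 39.0% → Team Beta
Overall: the Product team 771/4089 = 18.9%, Team Beta 1270/5507 = 23.1% → Team Beta
Team Beta wins overall and in every ticket group — no reversal.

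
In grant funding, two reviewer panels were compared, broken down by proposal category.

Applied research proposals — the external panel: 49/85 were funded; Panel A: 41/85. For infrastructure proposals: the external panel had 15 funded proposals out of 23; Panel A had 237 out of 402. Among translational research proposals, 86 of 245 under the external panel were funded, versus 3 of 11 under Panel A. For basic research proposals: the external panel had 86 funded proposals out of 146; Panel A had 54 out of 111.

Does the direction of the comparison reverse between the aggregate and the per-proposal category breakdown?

Yes

Applied research: the external panel 49/85 = 57.6%, Panel A 41/85 = 48.2% → the external panel
Infrastructure: the external panel 15/23 = 65.2%, Panel A 237/402 = 59.0% → the external panel
Translational research: the external panel 86/245 = 35.1%, Panel A 3/11 = 27.3% → the external panel
Basic research: the external panel 86/146 = 58.9%, Panel A 54/111 = 48.6% → the external panel
Overall: the external panel 236/499 = 47.3%, Panel A 335/609 = 55.0% → Panel A
The external panel wins each proposal group but Panel A wins overall — the comparison reverses. The external panel's proposals skew toward translational research, which has a lower base rate.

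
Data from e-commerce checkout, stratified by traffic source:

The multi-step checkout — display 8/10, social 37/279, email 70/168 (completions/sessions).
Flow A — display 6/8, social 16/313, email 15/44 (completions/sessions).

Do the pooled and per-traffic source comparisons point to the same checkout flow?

Yes

Display: the multi-step checkout 8/10 = 80.0%, Flow A 6/8 = 75.0% → the multi-step checkout
Social: the multi-step checkout 37/279 = 13.3%, Flow A 16/313 = 5.1% → the multi-step checkout
Email: the multi-step checkout 70/168 = 41.7%, Flow A 15/44 = 34.1% → the multi-step checkout
Overall: the multi-step checkout 115/457 = 25.2%, Flow A 37/365 = 10.1% → the multi-step checkout
The multi-step checkout wins overall and in every traffic group — no reversal.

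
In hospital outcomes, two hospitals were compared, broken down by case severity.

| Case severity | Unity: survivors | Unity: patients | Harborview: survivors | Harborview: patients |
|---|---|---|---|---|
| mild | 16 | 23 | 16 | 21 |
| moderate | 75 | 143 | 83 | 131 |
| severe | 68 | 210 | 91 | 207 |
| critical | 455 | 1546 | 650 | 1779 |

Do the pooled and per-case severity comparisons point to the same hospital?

Yes

Mild: Unity 16/23 = 69.6%, Harborview 16/21 = 76.2% → Harborview
Moderate: Unity 75/143 = 52.4%, Harborview 83/131 = 63.4% → Harborview
Severe: Unity 68/210 = 32.4%, Harborview 91/207 = 44.0% → Harborview
Critical: Unity 455/1546 = 29.4%, Harborview 650/1779 = 36.5% → Harborview
Overall: Unity 614/1922 = 31.9%, Harborview 840/2138 = 39.3% → Harborview
Harborview wins overall and in every case group — no reversal.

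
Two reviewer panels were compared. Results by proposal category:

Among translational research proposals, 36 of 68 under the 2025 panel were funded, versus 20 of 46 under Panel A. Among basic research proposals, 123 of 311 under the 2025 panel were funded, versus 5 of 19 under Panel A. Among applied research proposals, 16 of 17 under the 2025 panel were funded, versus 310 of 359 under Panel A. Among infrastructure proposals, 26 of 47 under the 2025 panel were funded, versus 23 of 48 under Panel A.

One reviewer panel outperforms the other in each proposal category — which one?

Translational research: the 2025 panel 36/68 = 52.9%, Panel A 20/46 = 43.5% → the 2025 panel
Basic research: the 2025 panel 123/311 = 39.5%, Panel A 5/19 = 26.3% → the 2025 panel
Applied research: the 2025 panel 16/17 = 94.1%, Panel A 310/359 = 86.4% → the 2025 panel
Infrastructure: the 2025 panel 26/47 = 55.3%, Panel A 23/48 = 47.9% → the 2025 panel
The 2025 panel has the higher rate in all 4 groups.

the 2025 panel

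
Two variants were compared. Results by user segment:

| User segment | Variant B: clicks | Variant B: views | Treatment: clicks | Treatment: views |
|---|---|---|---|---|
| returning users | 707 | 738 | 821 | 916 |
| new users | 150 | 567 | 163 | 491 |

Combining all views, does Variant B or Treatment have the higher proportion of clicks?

Treatment

Returning users: Variant B 707/738 = 95.8%, Treatment 821/916 = 89.6% → Variant B
New users: Variant B 150/567 = 26.5%, Treatment 163/491 = 33.2% → Treatment
Overall: Variant B 857/1305 = 65.7%, Treatment 984/1407 = 69.9% → Treatment
(Neither sweeps every user group, but Treatment has the higher pooled rate.)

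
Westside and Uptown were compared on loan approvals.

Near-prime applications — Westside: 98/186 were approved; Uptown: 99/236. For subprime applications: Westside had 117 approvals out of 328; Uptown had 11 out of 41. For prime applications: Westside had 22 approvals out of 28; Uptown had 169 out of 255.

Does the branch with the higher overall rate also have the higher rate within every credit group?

No

Near-prime: Westside 98/186 = 52.7%, Uptown 99/236 = 41.9% → Westside
Subprime: Westside 117/328 = 35.7%, Uptown 11/41 = 26.8% → Westside
Prime: Westside 22/28 = 78.6%, Uptown 169/255 = 66.3% → Westside
Overall: Westside 237/542 = 43.7%, Uptown 279/532 = 52.4% → Uptown
Westside wins each credit group but Uptown wins overall — the comparison reverses. Westside's applications skew toward subprime, which has a lower base rate.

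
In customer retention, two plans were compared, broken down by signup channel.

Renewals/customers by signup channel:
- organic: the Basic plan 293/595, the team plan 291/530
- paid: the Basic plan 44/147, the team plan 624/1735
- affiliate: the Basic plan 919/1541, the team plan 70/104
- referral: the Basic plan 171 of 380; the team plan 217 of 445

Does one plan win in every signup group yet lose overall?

Yes

Organic: the Basic plan 293/595 = 49.2%, the team plan 291/530 = 54.9% → the team plan
Paid: the Basic plan 44/147 = 29.9%, the team plan 624/1735 = 36.0% → the team plan
Affiliate: the Basic plan 919/1541 = 59.6%, the team plan 70/104 = 67.3% → the team plan
Referral: the Basic plan 171/380 = 45.0%, the team plan 217/445 = 48.8% → the team plan
Overall: the Basic plan 1427/2663 = 53.6%, the team plan 1202/2814 = 42.7% → the Basic plan
The team plan wins each signup group but the Basic plan wins overall — the comparison reverses. The team plan's customers skew toward paid, which has a lower base rate.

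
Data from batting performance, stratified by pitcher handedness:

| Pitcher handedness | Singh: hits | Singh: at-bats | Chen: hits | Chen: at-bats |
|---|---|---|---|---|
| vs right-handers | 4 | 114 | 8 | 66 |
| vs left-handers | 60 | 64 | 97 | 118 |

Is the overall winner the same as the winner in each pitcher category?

No

Vs right-handers: Singh 4/114 = 3.5%, Chen 8/66 = 12.1% → Chen
Vs left-handers: Singh 60/64 = 93.8%, Chen 97/118 = 82.2% → Singh
Overall: Singh 64/178 = 36.0%, Chen 105/184 = 57.1% → Chen
Neither sweeps: Singh wins 1 of 2 groups, Chen wins 1. Chen wins overall but not every group — no Simpson reversal.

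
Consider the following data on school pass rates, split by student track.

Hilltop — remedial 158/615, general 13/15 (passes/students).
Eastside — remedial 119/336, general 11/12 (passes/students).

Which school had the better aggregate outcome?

Remedial: Hilltop 158/615 = 25.7%, Eastside 119/336 = 35.4% → Eastside
General: Hilltop 13/15 = 86.7%, Eastside 11/12 = 91.7% → Eastside
Overall: Hilltop 171/630 = 27.1%, Eastside 130/348 = 37.4% → Eastside

Eastside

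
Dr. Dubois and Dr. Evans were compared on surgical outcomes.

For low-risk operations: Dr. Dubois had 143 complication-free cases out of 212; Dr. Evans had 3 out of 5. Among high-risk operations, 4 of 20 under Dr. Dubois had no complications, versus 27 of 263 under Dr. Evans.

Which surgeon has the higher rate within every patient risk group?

Dr. Dubois

Low-risk: Dr. Dubois 143/212 = 67.5%, Dr. Evans 3/5 = 60.0% → Dr. Dubois
High-risk: Dr. Dubois 4/20 = 20.0%, Dr. Evans 27/263 = 10.3% → Dr. Dubois
Dr. Dubois has the higher rate in both groups.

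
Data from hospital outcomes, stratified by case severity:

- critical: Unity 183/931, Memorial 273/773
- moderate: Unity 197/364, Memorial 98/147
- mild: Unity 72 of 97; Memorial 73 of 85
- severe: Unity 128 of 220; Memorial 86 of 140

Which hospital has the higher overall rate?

Critical: Unity 183/931 = 19.7%, Memorial 273/773 = 35.3% → Memorial
Moderate: Unity 197/364 = 54.1%, Memorial 98/147 = 66.7% → Memorial
Mild: Unity 72/97 = 74.2%, Memorial 73/85 = 85.9% → Memorial
Severe: Unity 128/220 = 58.2%, Memorial 86/140 = 61.4% → Memorial
Overall: Unity 580/1612 = 36.0%, Memorial 530/1145 = 46.3% → Memorial

Memorial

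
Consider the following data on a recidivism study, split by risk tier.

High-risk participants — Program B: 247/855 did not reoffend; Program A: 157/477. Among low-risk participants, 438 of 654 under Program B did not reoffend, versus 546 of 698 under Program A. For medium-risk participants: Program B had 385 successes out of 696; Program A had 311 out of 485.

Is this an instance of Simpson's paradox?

No

High-risk: Program B 247/855 = 28.9%, Program A 157/477 = 32.9% → Program A
Low-risk: Program B 438/654 = 67.0%, Program A 546/698 = 78.2% → Program A
Medium-risk: Program B 385/696 = 55.3%, Program A 311/485 = 64.1% → Program A
Overall: Program B 1070/2205 = 48.5%, Program A 1014/1660 = 61.1% → Program A
Program A wins overall and in every risk group — no reversal.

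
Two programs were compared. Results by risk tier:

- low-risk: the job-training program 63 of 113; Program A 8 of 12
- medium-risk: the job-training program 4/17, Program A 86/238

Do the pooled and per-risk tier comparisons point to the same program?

No

Low-risk: the job-training program 63/113 = 55.8%, Program A 8/12 = 66.7% → Program A
Medium-risk: the job-training program 4/17 = 23.5%, Program A 86/238 = 36.1% → Program A
Overall: the job-training program 67/130 = 51.5%, Program A 94/250 = 37.6% → the job-training program
Program A wins each risk group but the job-training program wins overall — the comparison reverses. Program A's participants skew toward medium-risk, which has a lower base rate.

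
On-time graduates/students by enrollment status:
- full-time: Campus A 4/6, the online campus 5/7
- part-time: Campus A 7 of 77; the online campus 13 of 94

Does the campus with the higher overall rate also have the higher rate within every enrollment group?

Yes

Full-time: Campus A 4/6 = 66.7%, the online campus 5/7 = 71.4% → the online campus
Part-time: Campus A 7/77 = 9.1%, the online campus 13/94 = 13.8% → the online campus
Overall: Campus A 11/83 = 13.3%, the online campus 18/101 = 17.8% → the online campus
The online campus wins overall and in every enrollment group — no reversal.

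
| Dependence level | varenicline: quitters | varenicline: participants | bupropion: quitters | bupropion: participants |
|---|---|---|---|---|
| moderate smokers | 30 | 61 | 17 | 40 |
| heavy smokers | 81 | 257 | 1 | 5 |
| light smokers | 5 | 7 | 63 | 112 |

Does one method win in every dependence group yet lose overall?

Yes

Moderate smokers: varenicline 30/61 = 49.2%, bupropion 17/40 = 42.5% → varenicline
Heavy smokers: varenicline 81/257 = 31.5%, bupropion 1/5 = 20.0% → varenicline
Light smokers: varenicline 5/7 = 71.4%, bupropion 63/112 = 56.2% → varenicline
Overall: varenicline 116/325 = 35.7%, bupropion 81/157 = 51.6% → bupropion
Varenicline wins each dependence group but bupropion wins overall — the comparison reverses. Varenicline's participants skew toward heavy smokers, which has a lower base rate.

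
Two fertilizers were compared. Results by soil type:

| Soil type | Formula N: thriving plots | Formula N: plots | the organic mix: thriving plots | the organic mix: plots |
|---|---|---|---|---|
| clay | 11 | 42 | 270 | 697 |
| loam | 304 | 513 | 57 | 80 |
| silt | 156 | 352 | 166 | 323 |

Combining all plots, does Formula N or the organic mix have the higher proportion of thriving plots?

Clay: Formula N 11/42 = 26.2%, the organic mix 270/697 = 38.7% → the organic mix
Loam: Formula N 304/513 = 59.3%, the organic mix 57/80 = 71.2% → the organic mix
Silt: Formula N 156/352 = 44.3%, the organic mix 166/323 = 51.4% → the organic mix
Overall: Formula N 471/907 = 51.9%, the organic mix 493/1100 = 44.8% → Formula N
(The organic mix wins every soil group but Formula N wins overall — the organic mix's plots skew toward the low-rate clay group.)

Formula N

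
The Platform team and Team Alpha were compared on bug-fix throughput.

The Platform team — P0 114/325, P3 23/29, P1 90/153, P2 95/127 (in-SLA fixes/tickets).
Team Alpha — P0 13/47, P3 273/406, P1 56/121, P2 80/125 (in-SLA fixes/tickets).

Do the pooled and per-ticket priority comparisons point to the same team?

P0: the Platform team 114/325 = 35.1%, Team Alpha 13/47 = 27.7% → the Platform team
P3: the Platform team 23/29 = 79.3%, Team Alpha 273/406 = 67.2% → the Platform team
P1: the Platform team 90/153 = 58.8%, Team Alpha 56/121 = 46.3% → the Platform team
P2: the Platform team 95/127 = 74.8%, Team Alpha 80/125 = 64.0% → the Platform team
Overall: the Platform team 322/634 = 50.8%, Team Alpha 422/699 = 60.4% → Team Alpha
The Platform team wins each ticket group but Team Alpha wins overall — the comparison reverses. The Platform team's tickets skew toward P0, which has a lower base rate.

No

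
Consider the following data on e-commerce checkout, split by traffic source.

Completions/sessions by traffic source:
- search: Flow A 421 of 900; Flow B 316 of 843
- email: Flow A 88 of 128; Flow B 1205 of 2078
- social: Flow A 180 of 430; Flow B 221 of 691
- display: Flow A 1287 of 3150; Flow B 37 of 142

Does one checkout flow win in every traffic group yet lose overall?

Yes

Search: Flow A 421/900 = 46.8%, Flow B 316/843 = 37.5% → Flow A
Email: Flow A 88/128 = 68.8%, Flow B 1205/2078 = 58.0% → Flow A
Social: Flow A 180/430 = 41.9%, Flow B 221/691 = 32.0% → Flow A
Display: Flow A 1287/3150 = 40.9%, Flow B 37/142 = 26.1% → Flow A
Overall: Flow A 1976/4608 = 42.9%, Flow B 1779/3754 = 47.4% → Flow B
Flow A wins each traffic group but Flow B wins overall — the comparison reverses. Flow A's sessions skew toward display, which has a lower base rate.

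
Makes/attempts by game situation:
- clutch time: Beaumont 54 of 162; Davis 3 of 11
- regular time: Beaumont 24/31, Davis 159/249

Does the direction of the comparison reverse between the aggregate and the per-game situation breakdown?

Clutch time: Beaumont 54/162 = 33.3%, Davis 3/11 = 27.3% → Beaumont
Regular time: Beaumont 24/31 = 77.4%, Davis 159/249 = 63.9% → Beaumont
Overall: Beaumont 78/193 = 40.4%, Davis 162/260 = 62.3% → Davis
Beaumont wins each game group but Davis wins overall — the comparison reverses. Beaumont's attempts skew toward clutch time, which has a lower base rate.

Yes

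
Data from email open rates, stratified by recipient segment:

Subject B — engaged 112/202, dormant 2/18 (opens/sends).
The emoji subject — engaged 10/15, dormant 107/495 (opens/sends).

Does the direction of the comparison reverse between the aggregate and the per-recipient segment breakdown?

Yes

Engaged: Subject B 112/202 = 55.4%, the emoji subject 10/15 = 66.7% → the emoji subject
Dormant: Subject B 2/18 = 11.1%, the emoji subject 107/495 = 21.6% → the emoji subject
Overall: Subject B 114/220 = 51.8%, the emoji subject 117/510 = 22.9% → Subject B
The emoji subject wins each recipient group but Subject B wins overall — the comparison reverses. The emoji subject's sends skew toward dormant, which has a lower base rate.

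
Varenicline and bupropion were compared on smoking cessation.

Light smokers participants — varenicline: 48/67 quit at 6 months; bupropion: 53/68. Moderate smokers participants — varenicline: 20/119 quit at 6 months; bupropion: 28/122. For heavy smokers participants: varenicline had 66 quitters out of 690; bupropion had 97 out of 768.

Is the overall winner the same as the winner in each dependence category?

Yes

Light smokers: varenicline 48/67 = 71.6%, bupropion 53/68 = 77.9% → bupropion
Moderate smokers: varenicline 20/119 = 16.8%, bupropion 28/122 = 23.0% → bupropion
Heavy smokers: varenicline 66/690 = 9.6%, bupropion 97/768 = 12.6% → bupropion
Overall: varenicline 134/876 = 15.3%, bupropion 178/958 = 18.6% → bupropion
Bupropion wins overall and in every dependence group — no reversal.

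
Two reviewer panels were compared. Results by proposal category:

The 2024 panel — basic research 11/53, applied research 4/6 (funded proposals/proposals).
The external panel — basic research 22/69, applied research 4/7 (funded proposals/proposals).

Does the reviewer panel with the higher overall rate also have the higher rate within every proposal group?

Basic research: the 2024 panel 11/53 = 20.8%, the external panel 22/69 = 31.9% → the external panel
Applied research: the 2024 panel 4/6 = 66.7%, the external panel 4/7 = 57.1% → the 2024 panel
Overall: the 2024 panel 15/59 = 25.4%, the external panel 26/76 = 34.2% → the external panel
Neither sweeps: the 2024 panel wins 1 of 2 groups, the external panel wins 1. The external panel wins overall but not every group — no Simpson reversal.

No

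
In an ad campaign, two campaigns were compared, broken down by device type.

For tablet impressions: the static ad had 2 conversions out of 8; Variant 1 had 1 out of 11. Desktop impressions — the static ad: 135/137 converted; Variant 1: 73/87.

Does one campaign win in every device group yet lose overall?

No

Tablet: the static ad 2/8 = 25.0%, Variant 1 1/11 = 9.1% → the static ad
Desktop: the static ad 135/137 = 98.5%, Variant 1 73/87 = 83.9% → the static ad
Overall: the static ad 137/145 = 94.5%, Variant 1 74/98 = 75.5% → the static ad
The static ad wins overall and in every device group — no reversal.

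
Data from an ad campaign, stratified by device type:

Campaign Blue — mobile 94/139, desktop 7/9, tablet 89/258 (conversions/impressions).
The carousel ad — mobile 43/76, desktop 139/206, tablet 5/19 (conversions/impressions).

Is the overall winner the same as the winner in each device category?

No

Mobile: Campaign Blue 94/139 = 67.6%, the carousel ad 43/76 = 56.6% → Campaign Blue
Desktop: Campaign Blue 7/9 = 77.8%, the carousel ad 139/206 = 67.5% → Campaign Blue
Tablet: Campaign Blue 89/258 = 34.5%, the carousel ad 5/19 = 26.3% → Campaign Blue
Overall: Campaign Blue 190/406 = 46.8%, the carousel ad 187/301 = 62.1% → the carousel ad
Campaign Blue wins each device group but the carousel ad wins overall — the comparison reverses. Campaign Blue's impressions skew toward tablet, which has a lower base rate.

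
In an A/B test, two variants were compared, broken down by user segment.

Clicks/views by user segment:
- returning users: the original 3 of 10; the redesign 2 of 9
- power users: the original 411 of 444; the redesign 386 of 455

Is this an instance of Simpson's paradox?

Returning users: the original 3/10 = 30.0%, the redesign 2/9 = 22.2% → the original
Power users: the original 411/444 = 92.6%, the redesign 386/455 = 84.8% → the original
Overall: the original 414/454 = 91.2%, the redesign 388/464 = 83.6% → the original
The original wins overall and in every user group — no reversal.

No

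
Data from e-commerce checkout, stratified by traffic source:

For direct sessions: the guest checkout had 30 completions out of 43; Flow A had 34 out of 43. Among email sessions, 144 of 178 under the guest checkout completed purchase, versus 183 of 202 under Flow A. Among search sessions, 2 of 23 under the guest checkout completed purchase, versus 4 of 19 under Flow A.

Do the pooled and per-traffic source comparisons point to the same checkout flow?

Yes

Direct: the guest checkout 30/43 = 69.8%, Flow A 34/43 = 79.1% → Flow A
Email: the guest checkout 144/178 = 80.9%, Flow A 183/202 = 90.6% → Flow A
Search: the guest checkout 2/23 = 8.7%, Flow A 4/19 = 21.1% → Flow A
Overall: the guest checkout 176/244 = 72.1%, Flow A 221/264 = 83.7% → Flow A
Flow A wins overall and in every traffic group — no reversal.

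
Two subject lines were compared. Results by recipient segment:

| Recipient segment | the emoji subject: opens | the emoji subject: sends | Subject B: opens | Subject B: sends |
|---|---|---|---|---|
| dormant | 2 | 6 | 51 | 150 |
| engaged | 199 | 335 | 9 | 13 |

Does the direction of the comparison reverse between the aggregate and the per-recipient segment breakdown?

Dormant: the emoji subject 2/6 = 33.3%, Subject B 51/150 = 34.0% → Subject B
Engaged: the emoji subject 199/335 = 59.4%, Subject B 9/13 = 69.2% → Subject B
Overall: the emoji subject 201/341 = 58.9%, Subject B 60/163 = 36.8% → the emoji subject
Subject B wins each recipient group but the emoji subject wins overall — the comparison reverses. Subject B's sends skew toward dormant, which has a lower base rate.

Yes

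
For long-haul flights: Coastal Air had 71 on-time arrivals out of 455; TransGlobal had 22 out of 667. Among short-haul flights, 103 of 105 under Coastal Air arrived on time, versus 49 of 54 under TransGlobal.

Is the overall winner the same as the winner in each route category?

Long-haul: Coastal Air 71/455 = 15.6%, TransGlobal 22/667 = 3.3% → Coastal Air
Short-haul: Coastal Air 103/105 = 98.1%, TransGlobal 49/54 = 90.7% → Coastal Air
Overall: Coastal Air 174/560 = 31.1%, TransGlobal 71/721 = 9.8% → Coastal Air
Coastal Air wins overall and in every route group — no reversal.

Yes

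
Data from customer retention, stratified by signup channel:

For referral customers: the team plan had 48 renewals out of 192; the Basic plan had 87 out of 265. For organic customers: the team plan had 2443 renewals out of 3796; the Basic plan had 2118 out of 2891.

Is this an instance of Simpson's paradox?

No

Referral: the team plan 48/192 = 25.0%, the Basic plan 87/265 = 32.8% → the Basic plan
Organic: the team plan 2443/3796 = 64.4%, the Basic plan 2118/2891 = 73.3% → the Basic plan
Overall: the team plan 2491/3988 = 62.5%, the Basic plan 2205/3156 = 69.9% → the Basic plan
The Basic plan wins overall and in every signup group — no reversal.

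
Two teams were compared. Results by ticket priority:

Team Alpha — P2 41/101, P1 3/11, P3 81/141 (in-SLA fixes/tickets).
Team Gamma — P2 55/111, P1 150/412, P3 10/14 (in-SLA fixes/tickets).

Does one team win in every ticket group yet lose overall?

P2: Team Alpha 41/101 = 40.6%, Team Gamma 55/111 = 49.5% → Team Gamma
P1: Team Alpha 3/11 = 27.3%, Team Gamma 150/412 = 36.4% → Team Gamma
P3: Team Alpha 81/141 = 57.4%, Team Gamma 10/14 = 71.4% → Team Gamma
Overall: Team Alpha 125/253 = 49.4%, Team Gamma 215/537 = 40.0% → Team Alpha
Team Gamma wins each ticket group but Team Alpha wins overall — the comparison reverses. Team Gamma's tickets skew toward P1, which has a lower base rate.

Yes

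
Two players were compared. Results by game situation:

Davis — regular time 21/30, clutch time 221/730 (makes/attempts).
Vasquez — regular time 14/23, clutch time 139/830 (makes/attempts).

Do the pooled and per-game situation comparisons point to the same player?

Regular time: Davis 21/30 = 70.0%, Vasquez 14/23 = 60.9% → Davis
Clutch time: Davis 221/730 = 30.3%, Vasquez 139/830 = 16.7% → Davis
Overall: Davis 242/760 = 31.8%, Vasquez 153/853 = 17.9% → Davis
Davis wins overall and in every game group — no reversal.

Yes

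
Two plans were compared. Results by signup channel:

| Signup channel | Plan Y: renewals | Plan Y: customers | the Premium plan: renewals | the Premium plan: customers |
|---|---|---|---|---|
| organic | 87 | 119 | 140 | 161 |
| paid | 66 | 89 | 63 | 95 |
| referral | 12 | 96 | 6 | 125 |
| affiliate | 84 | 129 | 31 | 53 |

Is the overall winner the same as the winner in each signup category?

No

Organic: Plan Y 87/119 = 73.1%, the Premium plan 140/161 = 87.0% → the Premium plan
Paid: Plan Y 66/89 = 74.2%, the Premium plan 63/95 = 66.3% → Plan Y
Referral: Plan Y 12/96 = 12.5%, the Premium plan 6/125 = 4.8% → Plan Y
Affiliate: Plan Y 84/129 = 65.1%, the Premium plan 31/53 = 58.5% → Plan Y
Overall: Plan Y 249/433 = 57.5%, the Premium plan 240/434 = 55.3% → Plan Y
Neither sweeps: Plan Y wins 3 of 4 groups, the Premium plan wins 1. Plan Y wins overall but not every group — no Simpson reversal.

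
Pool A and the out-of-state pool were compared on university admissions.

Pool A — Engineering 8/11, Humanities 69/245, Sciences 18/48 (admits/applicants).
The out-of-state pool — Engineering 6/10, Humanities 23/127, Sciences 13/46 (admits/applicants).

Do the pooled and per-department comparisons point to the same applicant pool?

Yes

Engineering: Pool A 8/11 = 72.7%, the out-of-state pool 6/10 = 60.0% → Pool A
Humanities: Pool A 69/245 = 28.2%, the out-of-state pool 23/127 = 18.1% → Pool A
Sciences: Pool A 18/48 = 37.5%, the out-of-state pool 13/46 = 28.3% → Pool A
Overall: Pool A 95/304 = 31.2%, the out-of-state pool 42/183 = 23.0% → Pool A
Pool A wins overall and in every department group — no reversal.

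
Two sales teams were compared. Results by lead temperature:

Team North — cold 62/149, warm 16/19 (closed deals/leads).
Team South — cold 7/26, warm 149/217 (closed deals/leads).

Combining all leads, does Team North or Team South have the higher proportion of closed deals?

Cold: Team North 62/149 = 41.6%, Team South 7/26 = 26.9% → Team North
Warm: Team North 16/19 = 84.2%, Team South 149/217 = 68.7% → Team North
Overall: Team North 78/168 = 46.4%, Team South 156/243 = 64.2% → Team South
(Team North wins every lead group but Team South wins overall — Team North's leads skew toward the low-rate cold group.)

Team South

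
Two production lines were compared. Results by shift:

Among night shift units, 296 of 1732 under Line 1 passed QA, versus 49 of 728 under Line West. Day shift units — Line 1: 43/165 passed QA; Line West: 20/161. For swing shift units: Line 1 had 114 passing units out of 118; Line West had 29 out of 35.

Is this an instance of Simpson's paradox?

No

Night shift: Line 1 296/1732 = 17.1%, Line West 49/728 = 6.7% → Line 1
Day shift: Line 1 43/165 = 26.1%, Line West 20/161 = 12.4% → Line 1
Swing shift: Line 1 114/118 = 96.6%, Line West 29/35 = 82.9% → Line 1
Overall: Line 1 453/2015 = 22.5%, Line West 98/924 = 10.6% → Line 1
Line 1 wins overall and in every shift group — no reversal.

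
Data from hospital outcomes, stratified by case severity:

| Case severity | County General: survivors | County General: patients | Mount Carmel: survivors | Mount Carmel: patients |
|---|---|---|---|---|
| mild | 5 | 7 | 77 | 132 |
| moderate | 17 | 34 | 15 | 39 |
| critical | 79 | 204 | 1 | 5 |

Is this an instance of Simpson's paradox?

Yes

Mild: County General 5/7 = 71.4%, Mount Carmel 77/132 = 58.3% → County General
Moderate: County General 17/34 = 50.0%, Mount Carmel 15/39 = 38.5% → County General
Critical: County General 79/204 = 38.7%, Mount Carmel 1/5 = 20.0% → County General
Overall: County General 101/245 = 41.2%, Mount Carmel 93/176 = 52.8% → Mount Carmel
County General wins each case group but Mount Carmel wins overall — the comparison reverses. County General's patients skew toward critical, which has a lower base rate.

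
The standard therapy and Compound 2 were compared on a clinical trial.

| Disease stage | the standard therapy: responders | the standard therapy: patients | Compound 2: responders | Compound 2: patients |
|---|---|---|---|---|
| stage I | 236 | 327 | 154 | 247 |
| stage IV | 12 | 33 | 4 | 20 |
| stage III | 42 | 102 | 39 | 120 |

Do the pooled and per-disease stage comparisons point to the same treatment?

Yes

Stage I: the standard therapy 236/327 = 72.2%, Compound 2 154/247 = 62.3% → the standard therapy
Stage IV: the standard therapy 12/33 = 36.4%, Compound 2 4/20 = 20.0% → the standard therapy
Stage III: the standard therapy 42/102 = 41.2%, Compound 2 39/120 = 32.5% → the standard therapy
Overall: the standard therapy 290/462 = 62.8%, Compound 2 197/387 = 50.9% → the standard therapy
The standard therapy wins overall and in every disease group — no reversal.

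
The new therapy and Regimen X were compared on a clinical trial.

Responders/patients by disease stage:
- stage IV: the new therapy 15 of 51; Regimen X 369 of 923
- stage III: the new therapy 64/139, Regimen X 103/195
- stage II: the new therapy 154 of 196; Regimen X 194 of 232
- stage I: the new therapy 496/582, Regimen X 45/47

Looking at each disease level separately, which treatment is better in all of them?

Stage IV: the new therapy 15/51 = 29.4%, Regimen X 369/923 = 40.0% → Regimen X
Stage III: the new therapy 64/139 = 46.0%, Regimen X 103/195 = 52.8% → Regimen X
Stage II: the new therapy 154/196 = 78.6%, Regimen X 194/232 = 83.6% → Regimen X
Stage I: the new therapy 496/582 = 85.2%, Regimen X 45/47 = 95.7% → Regimen X
Regimen X has the higher rate in all 4 groups.

Regimen X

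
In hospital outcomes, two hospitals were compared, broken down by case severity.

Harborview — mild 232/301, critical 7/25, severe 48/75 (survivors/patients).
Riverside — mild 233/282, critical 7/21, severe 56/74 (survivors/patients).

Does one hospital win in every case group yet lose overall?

Mild: Harborview 232/301 = 77.1%, Riverside 233/282 = 82.6% → Riverside
Critical: Harborview 7/25 = 28.0%, Riverside 7/21 = 33.3% → Riverside
Severe: Harborview 48/75 = 64.0%, Riverside 56/74 = 75.7% → Riverside
Overall: Harborview 287/401 = 71.6%, Riverside 296/377 = 78.5% → Riverside
Riverside wins overall and in every case group — no reversal.

No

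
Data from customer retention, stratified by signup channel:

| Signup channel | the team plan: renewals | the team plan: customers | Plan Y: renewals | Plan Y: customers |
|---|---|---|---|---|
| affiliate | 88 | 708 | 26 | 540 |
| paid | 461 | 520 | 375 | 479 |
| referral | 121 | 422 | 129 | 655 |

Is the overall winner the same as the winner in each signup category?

Yes

Affiliate: the team plan 88/708 = 12.4%, Plan Y 26/540 = 4.8% → the team plan
Paid: the team plan 461/520 = 88.7%, Plan Y 375/479 = 78.3% → the team plan
Referral: the team plan 121/422 = 28.7%, Plan Y 129/655 = 19.7% → the team plan
Overall: the team plan 670/1650 = 40.6%, Plan Y 530/1674 = 31.7% → the team plan
The team plan wins overall and in every signup group — no reversal.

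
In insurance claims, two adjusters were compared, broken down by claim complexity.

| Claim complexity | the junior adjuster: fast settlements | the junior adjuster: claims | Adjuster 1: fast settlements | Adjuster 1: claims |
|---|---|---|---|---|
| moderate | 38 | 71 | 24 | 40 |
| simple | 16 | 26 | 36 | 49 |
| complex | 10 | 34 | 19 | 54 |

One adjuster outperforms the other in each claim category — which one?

Adjuster 1

Moderate: the junior adjuster 38/71 = 53.5%, Adjuster 1 24/40 = 60.0% → Adjuster 1
Simple: the junior adjuster 16/26 = 61.5%, Adjuster 1 36/49 = 73.5% → Adjuster 1
Complex: the junior adjuster 10/34 = 29.4%, Adjuster 1 19/54 = 35.2% → Adjuster 1
Adjuster 1 has the higher rate in all 3 groups.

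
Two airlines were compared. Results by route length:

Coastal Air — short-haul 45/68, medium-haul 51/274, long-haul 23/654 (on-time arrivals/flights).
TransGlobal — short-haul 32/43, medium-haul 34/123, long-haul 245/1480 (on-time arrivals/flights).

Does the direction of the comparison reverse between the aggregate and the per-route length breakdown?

No

Short-haul: Coastal Air 45/68 = 66.2%, TransGlobal 32/43 = 74.4% → TransGlobal
Medium-haul: Coastal Air 51/274 = 18.6%, TransGlobal 34/123 = 27.6% → TransGlobal
Long-haul: Coastal Air 23/654 = 3.5%, TransGlobal 245/1480 = 16.6% → TransGlobal
Overall: Coastal Air 119/996 = 11.9%, TransGlobal 311/1646 = 18.9% → TransGlobal
TransGlobal wins overall and in every route group — no reversal.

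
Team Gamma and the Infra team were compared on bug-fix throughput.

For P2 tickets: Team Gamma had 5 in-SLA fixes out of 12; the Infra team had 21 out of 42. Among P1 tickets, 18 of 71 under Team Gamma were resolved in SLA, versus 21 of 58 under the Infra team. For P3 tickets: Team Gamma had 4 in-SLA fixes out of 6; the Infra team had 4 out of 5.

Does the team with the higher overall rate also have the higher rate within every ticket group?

P2: Team Gamma 5/12 = 41.7%, the Infra team 21/42 = 50.0% → the Infra team
P1: Team Gamma 18/71 = 25.4%, the Infra team 21/58 = 36.2% → the Infra team
P3: Team Gamma 4/6 = 66.7%, the Infra team 4/5 = 80.0% → the Infra team
Overall: Team Gamma 27/89 = 30.3%, the Infra team 46/105 = 43.8% → the Infra team
The Infra team wins overall and in every ticket group — no reversal.

Yes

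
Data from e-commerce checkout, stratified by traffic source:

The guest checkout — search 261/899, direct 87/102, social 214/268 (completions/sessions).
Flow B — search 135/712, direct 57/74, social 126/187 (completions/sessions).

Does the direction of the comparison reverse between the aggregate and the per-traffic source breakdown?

Search: the guest checkout 261/899 = 29.0%, Flow B 135/712 = 19.0% → the guest checkout
Direct: the guest checkout 87/102 = 85.3%, Flow B 57/74 = 77.0% → the guest checkout
Social: the guest checkout 214/268 = 79.9%, Flow B 126/187 = 67.4% → the guest checkout
Overall: the guest checkout 562/1269 = 44.3%, Flow B 318/973 = 32.7% → the guest checkout
The guest checkout wins overall and in every traffic group — no reversal.

No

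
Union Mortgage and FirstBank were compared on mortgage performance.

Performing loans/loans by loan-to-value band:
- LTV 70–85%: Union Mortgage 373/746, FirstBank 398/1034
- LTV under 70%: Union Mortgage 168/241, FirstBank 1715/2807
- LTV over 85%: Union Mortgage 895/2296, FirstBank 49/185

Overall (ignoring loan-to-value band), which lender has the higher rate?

LTV 70–85%: Union Mortgage 373/746 = 50.0%, FirstBank 398/1034 = 38.5% → Union Mortgage
LTV under 70%: Union Mortgage 168/241 = 69.7%, FirstBank 1715/2807 = 61.1% → Union Mortgage
LTV over 85%: Union Mortgage 895/2296 = 39.0%, FirstBank 49/185 = 26.5% → Union Mortgage
Overall: Union Mortgage 1436/3283 = 43.7%, FirstBank 2162/4026 = 53.7% → FirstBank
(Union Mortgage wins every loan-to-value group but FirstBank wins overall — Union Mortgage's loans skew toward the low-rate LTV over 85% group.)

FirstBank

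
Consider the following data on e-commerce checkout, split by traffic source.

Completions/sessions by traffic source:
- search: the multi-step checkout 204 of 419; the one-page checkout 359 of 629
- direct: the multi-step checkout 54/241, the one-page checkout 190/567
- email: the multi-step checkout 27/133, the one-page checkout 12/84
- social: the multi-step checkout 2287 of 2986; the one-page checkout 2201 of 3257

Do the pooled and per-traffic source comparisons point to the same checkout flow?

Search: the multi-step checkout 204/419 = 48.7%, the one-page checkout 359/629 = 57.1% → the one-page checkout
Direct: the multi-step checkout 54/241 = 22.4%, the one-page checkout 190/567 = 33.5% → the one-page checkout
Email: the multi-step checkout 27/133 = 20.3%, the one-page checkout 12/84 = 14.3% → the multi-step checkout
Social: the multi-step checkout 2287/2986 = 76.6%, the one-page checkout 2201/3257 = 67.6% → the multi-step checkout
Overall: the multi-step checkout 2572/3779 = 68.1%, the one-page checkout 2762/4537 = 60.9% → the multi-step checkout
Neither sweeps: the multi-step checkout wins 2 of 4 groups, the one-page checkout wins 2. The multi-step checkout wins overall but not every group — no Simpson reversal.

No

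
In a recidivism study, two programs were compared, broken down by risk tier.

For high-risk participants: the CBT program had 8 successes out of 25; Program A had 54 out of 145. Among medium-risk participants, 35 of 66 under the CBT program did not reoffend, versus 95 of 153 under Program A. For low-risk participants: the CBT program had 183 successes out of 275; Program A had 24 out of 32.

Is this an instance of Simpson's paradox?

Yes

High-risk: the CBT program 8/25 = 32.0%, Program A 54/145 = 37.2% → Program A
Medium-risk: the CBT program 35/66 = 53.0%, Program A 95/153 = 62.1% → Program A
Low-risk: the CBT program 183/275 = 66.5%, Program A 24/32 = 75.0% → Program A
Overall: the CBT program 226/366 = 61.7%, Program A 173/330 = 52.4% → the CBT program
Program A wins each risk group but the CBT program wins overall — the comparison reverses. Program A's participants skew toward high-risk, which has a lower base rate.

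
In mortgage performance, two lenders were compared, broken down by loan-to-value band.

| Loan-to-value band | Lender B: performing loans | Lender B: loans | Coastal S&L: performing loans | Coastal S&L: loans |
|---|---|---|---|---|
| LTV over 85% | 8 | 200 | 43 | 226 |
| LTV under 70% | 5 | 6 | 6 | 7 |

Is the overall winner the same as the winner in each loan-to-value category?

Yes

LTV over 85%: Lender B 8/200 = 4.0%, Coastal S&L 43/226 = 19.0% → Coastal S&L
LTV under 70%: Lender B 5/6 = 83.3%, Coastal S&L 6/7 = 85.7% → Coastal S&L
Overall: Lender B 13/206 = 6.3%, Coastal S&L 49/233 = 21.0% → Coastal S&L
Coastal S&L wins overall and in every loan-to-value group — no reversal.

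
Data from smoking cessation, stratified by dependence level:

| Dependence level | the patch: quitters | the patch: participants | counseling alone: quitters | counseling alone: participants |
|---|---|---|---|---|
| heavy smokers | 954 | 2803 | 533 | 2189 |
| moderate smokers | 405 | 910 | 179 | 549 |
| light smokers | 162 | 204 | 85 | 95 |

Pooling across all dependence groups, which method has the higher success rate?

the patch

Heavy smokers: the patch 954/2803 = 34.0%, counseling alone 533/2189 = 24.3% → the patch
Moderate smokers: the patch 405/910 = 44.5%, counseling alone 179/549 = 32.6% → the patch
Light smokers: the patch 162/204 = 79.4%, counseling alone 85/95 = 89.5% → counseling alone
Overall: the patch 1521/3917 = 38.8%, counseling alone 797/2833 = 28.1% → the patch
(Neither sweeps every dependence group, but the patch has the higher pooled rate.)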